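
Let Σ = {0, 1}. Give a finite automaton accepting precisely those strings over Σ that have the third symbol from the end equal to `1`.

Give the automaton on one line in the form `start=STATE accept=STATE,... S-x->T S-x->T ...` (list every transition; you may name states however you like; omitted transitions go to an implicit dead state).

A DFA must remember the last 3 symbols (since which symbol is third-to-last isn't known until the input ends). Use one state per possible window of the last ≤3 symbols; accept from those whose window starts with `1`.
A 15-state machine:
          0    1  
>  q0     q1   q2 
   q1     q3   q4 
   q2     q5   q6 
   q3     q7   q8 
   q4     q9  q10 
   q5    q11  q12 
   q6    q13  q14 
   q7     q7   q8 
   q8     q9  q10 
   q9    q11  q12 
   q10   q13  q14 
 * q11    q7   q8 
 * q12    q9  q10 
 * q13   q11  q12 
 * q14   q13  q14 
(> = start, * = accepting)

start=q0 accept=q11,q12,q13,q14 q0-0->q1 q0-1->q2 q1-0->q3 q1-1->q4 q2-0->q5 q2-1->q6 q3-0->q7 q3-1->q8 q4-0->q9 q4-1->q10 q5-0->q11 q5-1->q12 q6-0->q13 q6-1->q14 q7-0->q7 q7-1->q8 q8-0->q9 q8-1->q10 q9-0->q11 q9-1->q12 q10-0->q13 q10-1->q14 q11-0->q7 q11-1->q8 q12-0->q9 q12-1->q10 q13-0->q11 q13-1->q12 q14-0->q13 q14-1->q14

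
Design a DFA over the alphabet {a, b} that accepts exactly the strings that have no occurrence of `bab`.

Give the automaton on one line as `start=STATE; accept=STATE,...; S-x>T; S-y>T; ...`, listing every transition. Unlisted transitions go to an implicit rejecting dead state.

Track partial matches of the forbidden pattern `bab`. State q3 is a dead state reached once `bab` has occurred; every other state accepts. q0 means no part of `bab` is currently matched.
        a   b  
>* q0   q0  q1 
 * q1   q2  q1 
 * q2   q0  q3 
   q3   q3  q3 
(> = start, * = accepting)

start=q0; accept=q0,q1,q2; q0-a>q0; q0-b>q1; q1-a>q2; q1-b>q1; q2-a>q0; q2-b>q3; q3-a>q3; q3-b>q3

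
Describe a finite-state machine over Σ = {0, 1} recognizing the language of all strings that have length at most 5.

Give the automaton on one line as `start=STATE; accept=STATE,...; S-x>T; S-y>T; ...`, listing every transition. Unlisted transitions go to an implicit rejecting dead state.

start=q0; accept=q0,q1,q2,q3,q4,q5; q0-0>q1; q0-1>q1; q1-0>q2; q1-1>q2; q2-0>q3; q2-1>q3; q3-0>q4; q3-1>q4; q4-0>q5; q4-1>q5; q5-0>q6; q5-1>q6; q6-0>q6; q6-1>q6

Count input length up to 6: every symbol moves from q0 toward q6, which means 'more than 5' and absorbs. Accept from {q0, q1, q2, q3, q4, q5}.
        0   1  
>* q0   q1  q1 
 * q1   q2  q2 
 * q2   q3  q3 
 * q3   q4  q4 
 * q4   q5  q5 
 * q5   q6  q6 
   q6   q6  q6 
(> = start, * = accepting)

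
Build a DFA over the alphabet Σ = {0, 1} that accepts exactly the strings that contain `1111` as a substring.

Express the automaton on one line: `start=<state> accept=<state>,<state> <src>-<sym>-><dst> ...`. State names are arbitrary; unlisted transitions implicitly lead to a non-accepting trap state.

States s0..s3 record the length of the longest prefix of `1111` that matches the current input suffix. Reaching s4 means `1111` has been seen, and we stay there forever. Accept from s4.
A 5-state machine:
        0   1  
>  s0   s0  s1 
   s1   s0  s2 
   s2   s0  s3 
   s3   s0  s4 
 * s4   s4  s4 
(> = start, * = accepting)

start=s0 accept=s4 s0-0->s0 s0-1->s1 s1-0->s0 s1-1->s2 s2-0->s0 s2-1->s3 s3-0->s0 s3-1->s4 s4-0->s4 s4-1->s4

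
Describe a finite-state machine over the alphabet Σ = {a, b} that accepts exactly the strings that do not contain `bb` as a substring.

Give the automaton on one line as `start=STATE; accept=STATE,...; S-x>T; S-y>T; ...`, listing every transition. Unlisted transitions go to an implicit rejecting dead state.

This is the complement of 'contains `bb`'. Use the same substring-matching states — q0 through q2 holding how much of `bb` has just been matched — but flip the accepting set: everything except the trap q2 accepts.
3 states suffice.
        a   b  
>* q0   q0  q1 
 * q1   q0  q2 
   q2   q2  q2 
(> = start, * = accepting)

start=q0; accept=q0,q1; q0-a>q0; q0-b>q1; q1-a>q0; q1-b>q2; q2-a>q2; q2-b>q2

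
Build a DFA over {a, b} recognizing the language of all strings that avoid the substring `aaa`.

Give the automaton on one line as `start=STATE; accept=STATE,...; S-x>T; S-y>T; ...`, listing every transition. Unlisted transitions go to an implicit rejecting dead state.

start=S0; accept=S0,S1,S2; S0-a>S1; S0-b>S0; S1-a>S2; S1-b>S0; S2-a>S3; S2-b>S0; S3-a>S3; S3-b>S3

Track partial matches of the forbidden pattern `aaa`. State S3 is a dead state reached once `aaa` has occurred; every other state accepts. S0 means no part of `aaa` is currently matched.
4 states suffice.
        a   b  
>* S0   S1  S0 
 * S1   S2  S0 
 * S2   S3  S0 
   S3   S3  S3 
(> = start, * = accepting)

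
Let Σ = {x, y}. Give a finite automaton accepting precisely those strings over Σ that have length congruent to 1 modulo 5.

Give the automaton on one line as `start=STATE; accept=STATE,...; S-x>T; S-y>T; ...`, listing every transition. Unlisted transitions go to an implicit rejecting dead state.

start=q0; accept=q1; q0-x>q1; q0-y>q1; q1-x>q2; q1-y>q2; q2-x>q3; q2-y>q3; q3-x>q4; q3-y>q4; q4-x>q0; q4-y>q0

Count input length modulo 5: every symbol advances one step around the cycle q0 → q1 → q2 → q3 → q4 → q0. Accept at q1.
A 5-state machine:
        x   y  
>  q0   q1  q1 
 * q1   q2  q2 
   q2   q3  q3 
   q3   q4  q4 
   q4   q0  q0 
(> = start, * = accepting)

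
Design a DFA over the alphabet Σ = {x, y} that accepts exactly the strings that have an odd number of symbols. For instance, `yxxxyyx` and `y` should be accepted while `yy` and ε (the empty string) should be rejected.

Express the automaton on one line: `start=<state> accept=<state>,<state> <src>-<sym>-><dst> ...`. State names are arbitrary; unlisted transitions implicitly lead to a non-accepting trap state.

Only the length mod 2 matters, so use a 2-cycle: from any state, every input symbol moves to the next state, wrapping B back to A. Mark B accepting.
       x  y 
>  A   B  B 
 * B   A  A 
(> = start, * = accepting)

start=A accept=B A-x->B A-y->B B-x->A B-y->A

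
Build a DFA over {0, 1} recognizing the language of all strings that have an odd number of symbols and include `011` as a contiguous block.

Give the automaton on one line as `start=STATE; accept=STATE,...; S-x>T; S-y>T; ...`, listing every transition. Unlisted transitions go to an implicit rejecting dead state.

Run two small machines in parallel and take their product. One (2 states) tracks the input length modulo 2; the other (4 states) tracks whether and how much of `011` has been seen. Each combined state is a pair, one component from each; accept when both components accept.
An 8-state machine:
        0   1  
>  s0   s1  s2 
   s1   s3  s4 
   s2   s3  s0 
   s3   s1  s5 
   s4   s1  s6 
   s5   s3  s7 
 * s6   s7  s7 
   s7   s6  s6 
(> = start, * = accepting)

start=s0; accept=s6; s0-0>s1; s0-1>s2; s1-0>s3; s1-1>s4; s2-0>s3; s2-1>s0; s3-0>s1; s3-1>s5; s4-0>s1; s4-1>s6; s5-0>s3; s5-1>s7; s6-0>s7; s6-1>s7; s7-0>s6; s7-1>s6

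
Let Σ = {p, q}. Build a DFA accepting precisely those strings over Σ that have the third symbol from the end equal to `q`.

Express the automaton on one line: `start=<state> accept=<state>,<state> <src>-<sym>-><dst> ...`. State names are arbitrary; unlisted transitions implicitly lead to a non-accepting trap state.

start=A accept=L,M,N,O A-p->B A-q->C B-p->D B-q->E C-p->F C-q->G D-p->H D-q->I E-p->J E-q->K F-p->L F-q->M G-p->N G-q->O H-p->H H-q->I I-p->J I-q->K J-p->L J-q->M K-p->N K-q->O L-p->H L-q->I M-p->J M-q->K N-p->L N-q->M O-p->N O-q->O

Because acceptance depends on a position counted from the end, the machine has to buffer the most recent 3 symbols. Make each state the string of the last up-to-3 symbols read; on input `x` shift the window left and append `x`. Accept when the buffered window has length 3 and begins with `q`.
With 15 states:
       p  q 
>  A   B  C 
   B   D  E 
   C   F  G 
   D   H  I 
   E   J  K 
   F   L  M 
   G   N  O 
   H   H  I 
   I   J  K 
   J   L  M 
   K   N  O 
 * L   H  I 
 * M   J  K 
 * N   L  M 
 * O   N  O 
(> = start, * = accepting)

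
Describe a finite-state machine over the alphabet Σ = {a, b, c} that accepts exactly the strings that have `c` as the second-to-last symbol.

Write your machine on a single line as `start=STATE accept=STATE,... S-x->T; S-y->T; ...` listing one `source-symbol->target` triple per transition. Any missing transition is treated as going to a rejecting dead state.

start=q0; accept=q10,q11,q12; q0-a->q1; q0-b->q2; q0-c->q3; q1-a->q4; q1-b->q5; q1-c->q6; q2-a->q7; q2-b->q8; q2-c->q9; q3-a->q10; q3-b->q11; q3-c->q12; q4-a->q4; q4-b->q5; q4-c->q6; q5-a->q7; q5-b->q8; q5-c->q9; q6-a->q10; q6-b->q11; q6-c->q12; q7-a->q4; q7-b->q5; q7-c->q6; q8-a->q7; q8-b->q8; q8-c->q9; q9-a->q10; q9-b->q11; q9-c->q12; q10-a->q4; q10-b->q5; q10-c->q6; q11-a->q7; q11-b->q8; q11-c->q9; q12-a->q10; q12-b->q11; q12-c->q12

Because acceptance depends on a position counted from the end, the machine has to buffer the most recent 2 symbols. Make each state the string of the last up-to-2 symbols read; on input `x` shift the window left and append `x`. Accept when the buffered window has length 2 and begins with `c`.
13 states suffice.
          a    b    c  
>  q0     q1   q2   q3 
   q1     q4   q5   q6 
   q2     q7   q8   q9 
   q3    q10  q11  q12 
   q4     q4   q5   q6 
   q5     q7   q8   q9 
   q6    q10  q11  q12 
   q7     q4   q5   q6 
   q8     q7   q8   q9 
   q9    q10  q11  q12 
 * q10    q4   q5   q6 
 * q11    q7   q8   q9 
 * q12   q10  q11  q12 
(> = start, * = accepting)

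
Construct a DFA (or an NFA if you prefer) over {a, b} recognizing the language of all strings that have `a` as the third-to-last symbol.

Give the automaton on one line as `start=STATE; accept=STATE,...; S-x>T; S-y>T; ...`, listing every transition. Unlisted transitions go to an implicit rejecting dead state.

start=q0; accept=q7,q8,q9,q10; q0-a>q1; q0-b>q2; q1-a>q3; q1-b>q4; q2-a>q5; q2-b>q6; q3-a>q7; q3-b>q8; q4-a>q9; q4-b>q10; q5-a>q11; q5-b>q12; q6-a>q13; q6-b>q14; q7-a>q7; q7-b>q8; q8-a>q9; q8-b>q10; q9-a>q11; q9-b>q12; q10-a>q13; q10-b>q14; q11-a>q7; q11-b>q8; q12-a>q9; q12-b>q10; q13-a>q11; q13-b>q12; q14-a>q13; q14-b>q14

A DFA must remember the last 3 symbols (since which symbol is third-to-last isn't known until the input ends). Use one state per possible window of the last ≤3 symbols; accept from those whose window starts with `a`.
15 states suffice.
          a    b  
>  q0     q1   q2 
   q1     q3   q4 
   q2     q5   q6 
   q3     q7   q8 
   q4     q9  q10 
   q5    q11  q12 
   q6    q13  q14 
 * q7     q7   q8 
 * q8     q9  q10 
 * q9    q11  q12 
 * q10   q13  q14 
   q11    q7   q8 
   q12    q9  q10 
   q13   q11  q12 
   q14   q13  q14 
(> = start, * = accepting)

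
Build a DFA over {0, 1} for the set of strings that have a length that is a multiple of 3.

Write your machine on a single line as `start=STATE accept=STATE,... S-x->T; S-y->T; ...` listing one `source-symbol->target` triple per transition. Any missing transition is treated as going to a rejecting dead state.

Only the length mod 3 matters, so use a 3-cycle: from any state, every input symbol moves to the next state, wrapping q2 back to q0. Mark q0 accepting.
3 states suffice.
        0   1  
>* q0   q1  q1 
   q1   q2  q2 
   q2   q0  q0 
(> = start, * = accepting)

start=q0; accept=q0; q0-0->q1; q0-1->q1; q1-0->q2; q1-1->q2; q2-0->q0; q2-1->q0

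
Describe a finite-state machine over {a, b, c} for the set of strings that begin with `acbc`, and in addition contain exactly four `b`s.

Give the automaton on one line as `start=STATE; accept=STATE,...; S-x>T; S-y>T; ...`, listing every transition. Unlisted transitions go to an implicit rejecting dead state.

Build one automaton per condition and run them in lockstep. One (6 states) tracks whether the input so far still matches the prefix `acbc`; the other (6 states) tracks the count of `b`s, saturating at 5. Each combined state is a pair, one component from each; accept when both components accept. Minimizing collapses redundant product states.
9 states suffice.
        a   b   c  
>  s0   s1  s2  s2 
   s1   s2  s2  s3 
   s2   s2  s2  s2 
   s3   s2  s4  s2 
   s4   s2  s2  s5 
   s5   s5  s6  s5 
   s6   s6  s7  s6 
   s7   s7  s8  s7 
 * s8   s8  s2  s8 
(> = start, * = accepting)

start=s0; accept=s8; s0-a>s1; s0-b>s2; s0-c>s2; s1-a>s2; s1-b>s2; s1-c>s3; s2-a>s2; s2-b>s2; s2-c>s2; s3-a>s2; s3-b>s4; s3-c>s2; s4-a>s2; s4-b>s2; s4-c>s5; s5-a>s5; s5-b>s6; s5-c>s5; s6-a>s6; s6-b>s7; s6-c>s6; s7-a>s7; s7-b>s8; s7-c>s7; s8-a>s8; s8-b>s2; s8-c>s8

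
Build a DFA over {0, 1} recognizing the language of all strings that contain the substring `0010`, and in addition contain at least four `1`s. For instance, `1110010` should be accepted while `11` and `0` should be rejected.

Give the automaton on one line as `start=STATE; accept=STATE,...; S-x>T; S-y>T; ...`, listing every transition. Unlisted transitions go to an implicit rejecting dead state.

start=S0; accept=S19; S0-0>S1; S0-1>S2; S1-0>S3; S1-1>S2; S2-0>S4; S2-1>S5; S3-0>S3; S3-1>S6; S4-0>S7; S4-1>S5; S5-0>S8; S5-1>S9; S6-0>S10; S6-1>S5; S7-0>S7; S7-1>S11; S8-0>S12; S8-1>S9; S9-0>S13; S9-1>S9; S10-0>S10; S10-1>S14; S11-0>S14; S11-1>S9; S12-0>S12; S12-1>S15; S13-0>S16; S13-1>S9; S14-0>S14; S14-1>S17; S15-0>S17; S15-1>S9; S16-0>S16; S16-1>S18; S17-0>S17; S17-1>S19; S18-0>S19; S18-1>S9; S19-0>S19; S19-1>S19

Run two small machines in parallel and take their product. One (5 states) tracks whether and how much of `0010` has been seen; the other (6 states) tracks the count of `1`s, saturating at 5. Each combined state is a pair, one component from each; accept when both components accept. After merging equivalent states the machine shrinks.
With 20 states:
          0    1  
>  S0     S1   S2 
   S1     S3   S2 
   S2     S4   S5 
   S3     S3   S6 
   S4     S7   S5 
   S5     S8   S9 
   S6    S10   S5 
   S7     S7  S11 
   S8    S12   S9 
   S9    S13   S9 
   S10   S10  S14 
   S11   S14   S9 
   S12   S12  S15 
   S13   S16   S9 
   S14   S14  S17 
   S15   S17   S9 
   S16   S16  S18 
   S17   S17  S19 
   S18   S19   S9 
 * S19   S19  S19 
(> = start, * = accepting)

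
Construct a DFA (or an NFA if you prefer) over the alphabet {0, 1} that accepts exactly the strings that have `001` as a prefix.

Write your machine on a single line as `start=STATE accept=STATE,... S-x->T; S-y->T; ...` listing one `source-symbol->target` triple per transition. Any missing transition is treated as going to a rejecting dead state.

Check the first 3 symbols one by one: q0 through q2 record how many have matched `001` so far; any wrong symbol goes to the dead state q4. After all 3 match we enter the accepting sink q3.
5 states suffice.
        0   1  
>  q0   q1  q4 
   q1   q2  q4 
   q2   q4  q3 
 * q3   q3  q3 
   q4   q4  q4 
(> = start, * = accepting)

start=q0; accept=q3; q0-0->q1; q0-1->q4; q1-0->q2; q1-1->q4; q2-0->q4; q2-1->q3; q3-0->q3; q3-1->q3; q4-0->q4; q4-1->q4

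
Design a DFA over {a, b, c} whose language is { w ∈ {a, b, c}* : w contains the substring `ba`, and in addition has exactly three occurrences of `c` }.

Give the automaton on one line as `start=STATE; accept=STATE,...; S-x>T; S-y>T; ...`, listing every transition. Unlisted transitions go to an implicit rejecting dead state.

start=q0; accept=q12; q0-a>q0; q0-b>q1; q0-c>q2; q1-a>q3; q1-b>q1; q1-c>q2; q2-a>q2; q2-b>q4; q2-c>q5; q3-a>q3; q3-b>q3; q3-c>q6; q4-a>q6; q4-b>q4; q4-c>q5; q5-a>q5; q5-b>q7; q5-c>q8; q6-a>q6; q6-b>q6; q6-c>q9; q7-a>q9; q7-b>q7; q7-c>q8; q8-a>q8; q8-b>q10; q8-c>q11; q9-a>q9; q9-b>q9; q9-c>q12; q10-a>q12; q10-b>q10; q10-c>q11; q11-a>q11; q11-b>q13; q11-c>q11; q12-a>q12; q12-b>q12; q12-c>q14; q13-a>q14; q13-b>q13; q13-c>q11; q14-a>q14; q14-b>q14; q14-c>q14

Handle the two conditions separately and then intersect. One (3 states) tracks whether and how much of `ba` has been seen; the other (5 states) tracks the count of `c`s, saturating at 4. Each combined state is a pair, one component from each; accept when both components accept.
          a    b    c  
>  q0     q0   q1   q2 
   q1     q3   q1   q2 
   q2     q2   q4   q5 
   q3     q3   q3   q6 
   q4     q6   q4   q5 
   q5     q5   q7   q8 
   q6     q6   q6   q9 
   q7     q9   q7   q8 
   q8     q8  q10  q11 
   q9     q9   q9  q12 
   q10   q12  q10  q11 
   q11   q11  q13  q11 
 * q12   q12  q12  q14 
   q13   q14  q13  q11 
   q14   q14  q14  q14 
(> = start, * = accepting)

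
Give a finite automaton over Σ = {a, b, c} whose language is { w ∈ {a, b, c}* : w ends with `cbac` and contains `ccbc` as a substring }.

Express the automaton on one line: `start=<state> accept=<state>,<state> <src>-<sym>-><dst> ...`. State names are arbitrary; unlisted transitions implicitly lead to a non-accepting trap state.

start=s0 accept=s8 s0-a->s0 s0-b->s0 s0-c->s1 s1-a->s0 s1-b->s0 s1-c->s2 s2-a->s0 s2-b->s3 s2-c->s2 s3-a->s0 s3-b->s0 s3-c->s4 s4-a->s5 s4-b->s6 s4-c->s4 s5-a->s5 s5-b->s5 s5-c->s4 s6-a->s7 s6-b->s5 s6-c->s4 s7-a->s5 s7-b->s5 s7-c->s8 s8-a->s5 s8-b->s6 s8-c->s4

Run two small machines in parallel and take their product. The first has 5 states tracking how much of the suffix `cbac` has currently been matched; the second has 5 states tracking whether and how much of `ccbc` has been seen. A product state is a pair (one from each), accepting exactly when both do. Equivalent product states are then merged.
With 9 states:
        a   b   c  
>  s0   s0  s0  s1 
   s1   s0  s0  s2 
   s2   s0  s3  s2 
   s3   s0  s0  s4 
   s4   s5  s6  s4 
   s5   s5  s5  s4 
   s6   s7  s5  s4 
   s7   s5  s5  s8 
 * s8   s5  s6  s4 
(> = start, * = accepting)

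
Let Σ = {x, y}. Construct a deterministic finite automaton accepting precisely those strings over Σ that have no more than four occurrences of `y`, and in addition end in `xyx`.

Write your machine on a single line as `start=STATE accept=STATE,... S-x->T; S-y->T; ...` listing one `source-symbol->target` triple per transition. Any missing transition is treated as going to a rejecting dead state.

start=S0; accept=S6,S10,S14,S16; S0-x->S1; S0-y->S2; S1-x->S1; S1-y->S3; S2-x->S4; S2-y->S5; S3-x->S6; S3-y->S5; S4-x->S4; S4-y->S7; S5-x->S8; S5-y->S9; S6-x->S4; S6-y->S7; S7-x->S10; S7-y->S9; S8-x->S8; S8-y->S11; S9-x->S12; S9-y->S13; S10-x->S8; S10-y->S11; S11-x->S14; S11-y->S13; S12-x->S12; S12-y->S15; S13-x->S13; S13-y->S13; S14-x->S12; S14-y->S15; S15-x->S16; S15-y->S13; S16-x->S13; S16-y->S13

Run two small machines in parallel and take their product. One (6 states) tracks the count of `y`s, saturating at 5; the other (4 states) tracks how much of the suffix `xyx` has currently been matched. Each combined state is a pair, one component from each; accept when both components accept. After merging equivalent states the machine shrinks.
17 states suffice.
          x    y  
>  S0     S1   S2 
   S1     S1   S3 
   S2     S4   S5 
   S3     S6   S5 
   S4     S4   S7 
   S5     S8   S9 
 * S6     S4   S7 
   S7    S10   S9 
   S8     S8  S11 
   S9    S12  S13 
 * S10    S8  S11 
   S11   S14  S13 
   S12   S12  S15 
   S13   S13  S13 
 * S14   S12  S15 
   S15   S16  S13 
 * S16   S13  S13 
(> = start, * = accepting)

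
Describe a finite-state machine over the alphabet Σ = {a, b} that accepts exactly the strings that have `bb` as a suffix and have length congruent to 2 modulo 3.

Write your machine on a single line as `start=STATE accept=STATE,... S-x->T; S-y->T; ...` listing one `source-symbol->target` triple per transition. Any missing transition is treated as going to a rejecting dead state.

Run two small machines in parallel and take their product. The first has 3 states tracking how much of the suffix `bb` has currently been matched; the second has 3 states tracking the input length modulo 3. A product state is a pair (one from each), accepting exactly when both do.
        a   b  
>  s0   s1  s2 
   s1   s3  s4 
   s2   s3  s5 
   s3   s0  s6 
   s4   s0  s7 
 * s5   s0  s7 
   s6   s1  s8 
   s7   s1  s8 
   s8   s3  s5 
(> = start, * = accepting)

start=s0; accept=s5; s0-a->s1; s0-b->s2; s1-a->s3; s1-b->s4; s2-a->s3; s2-b->s5; s3-a->s0; s3-b->s6; s4-a->s0; s4-b->s7; s5-a->s0; s5-b->s7; s6-a->s1; s6-b->s8; s7-a->s1; s7-b->s8; s8-a->s3; s8-b->s5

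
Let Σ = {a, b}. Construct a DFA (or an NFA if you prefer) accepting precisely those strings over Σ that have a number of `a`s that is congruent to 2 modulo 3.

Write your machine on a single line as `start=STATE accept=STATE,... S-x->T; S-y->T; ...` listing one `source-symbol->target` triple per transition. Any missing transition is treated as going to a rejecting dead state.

start=S0; accept=S2; S0-a->S1; S0-b->S0; S1-a->S2; S1-b->S1; S2-a->S0; S2-b->S2

Keep the running count of `a`s modulo 3: each `a` advances along the cycle S0 → S1 → S2 → S0 while other symbols loop. Accept at S2.
3 states suffice.
        a   b  
>  S0   S1  S0 
   S1   S2  S1 
 * S2   S0  S2 
(> = start, * = accepting)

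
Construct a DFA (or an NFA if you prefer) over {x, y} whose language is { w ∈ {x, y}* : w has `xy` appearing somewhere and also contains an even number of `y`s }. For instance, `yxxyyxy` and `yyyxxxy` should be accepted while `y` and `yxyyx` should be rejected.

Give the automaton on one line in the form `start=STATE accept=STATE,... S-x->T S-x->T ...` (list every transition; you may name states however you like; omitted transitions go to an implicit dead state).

start=q0 accept=q5 q0-x->q1 q0-y->q2 q1-x->q1 q1-y->q3 q2-x->q4 q2-y->q0 q3-x->q3 q3-y->q5 q4-x->q4 q4-y->q5 q5-x->q5 q5-y->q3

Build one automaton per condition and run them in lockstep. The first has 3 states tracking whether and how much of `xy` has been seen; the second has 2 states tracking the count of `y`s modulo 2. A product state is a pair (one from each), accepting exactly when both do.
6 states suffice.
        x   y  
>  q0   q1  q2 
   q1   q1  q3 
   q2   q4  q0 
   q3   q3  q5 
   q4   q4  q5 
 * q5   q5  q3 
(> = start, * = accepting)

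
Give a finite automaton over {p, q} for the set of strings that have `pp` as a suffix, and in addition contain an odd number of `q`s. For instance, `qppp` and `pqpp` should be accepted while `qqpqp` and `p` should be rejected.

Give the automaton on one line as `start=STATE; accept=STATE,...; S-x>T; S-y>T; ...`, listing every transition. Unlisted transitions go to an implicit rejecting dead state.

Handle the two conditions separately and then intersect. One (3 states) tracks how much of the suffix `pp` has currently been matched; the other (2 states) tracks the count of `q`s modulo 2. Each combined state is a pair, one component from each; accept when both components accept. After merging equivalent states the machine shrinks.
With 4 states:
        p   q  
>  S0   S0  S1 
   S1   S2  S0 
   S2   S3  S0 
 * S3   S3  S0 
(> = start, * = accepting)

start=S0; accept=S3; S0-p>S0; S0-q>S1; S1-p>S2; S1-q>S0; S2-p>S3; S2-q>S0; S3-p>S3; S3-q>S0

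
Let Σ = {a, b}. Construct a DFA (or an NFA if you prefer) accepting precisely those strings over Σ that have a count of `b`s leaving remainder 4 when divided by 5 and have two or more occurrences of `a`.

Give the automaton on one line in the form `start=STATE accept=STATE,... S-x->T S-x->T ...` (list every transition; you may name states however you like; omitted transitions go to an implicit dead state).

start=S0 accept=S18,S19 S0-a->S1 S0-b->S2 S1-a->S3 S1-b->S4 S2-a->S4 S2-b->S5 S3-a->S6 S3-b->S7 S4-a->S7 S4-b->S8 S5-a->S8 S5-b->S9 S6-a->S6 S6-b->S10 S7-a->S10 S7-b->S11 S8-a->S11 S8-b->S12 S9-a->S12 S9-b->S13 S10-a->S10 S10-b->S14 S11-a->S14 S11-b->S15 S12-a->S15 S12-b->S16 S13-a->S16 S13-b->S0 S14-a->S14 S14-b->S17 S15-a->S17 S15-b->S18 S16-a->S18 S16-b->S1 S17-a->S17 S17-b->S19 S18-a->S19 S18-b->S3 S19-a->S19 S19-b->S6

Handle the two conditions separately and then intersect. The first has 5 states tracking the count of `b`s modulo 5; the second has 4 states tracking the count of `a`s, saturating at 3. A product state is a pair (one from each), accepting exactly when both do.
A 20-state machine:
          a    b  
>  S0     S1   S2 
   S1     S3   S4 
   S2     S4   S5 
   S3     S6   S7 
   S4     S7   S8 
   S5     S8   S9 
   S6     S6  S10 
   S7    S10  S11 
   S8    S11  S12 
   S9    S12  S13 
   S10   S10  S14 
   S11   S14  S15 
   S12   S15  S16 
   S13   S16   S0 
   S14   S14  S17 
   S15   S17  S18 
   S16   S18   S1 
   S17   S17  S19 
 * S18   S19   S3 
 * S19   S19   S6 
(> = start, * = accepting)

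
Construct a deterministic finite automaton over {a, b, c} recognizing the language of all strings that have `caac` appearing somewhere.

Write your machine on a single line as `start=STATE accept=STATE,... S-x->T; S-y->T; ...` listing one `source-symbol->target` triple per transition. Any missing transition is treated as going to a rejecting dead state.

Track how much of `caac` has been matched so far: state S0 is no progress, S4 is the absorbing accept state reached once `caac` has occurred. Intermediate states record partial matches; on a mismatch, fall back to the longest reusable overlap.
5 states suffice.
        a   b   c  
>  S0   S0  S0  S1 
   S1   S2  S0  S1 
   S2   S3  S0  S1 
   S3   S0  S0  S4 
 * S4   S4  S4  S4 
(> = start, * = accepting)

start=S0; accept=S4; S0-a->S0; S0-b->S0; S0-c->S1; S1-a->S2; S1-b->S0; S1-c->S1; S2-a->S3; S2-b->S0; S2-c->S1; S3-a->S0; S3-b->S0; S3-c->S4; S4-a->S4; S4-b->S4; S4-c->S4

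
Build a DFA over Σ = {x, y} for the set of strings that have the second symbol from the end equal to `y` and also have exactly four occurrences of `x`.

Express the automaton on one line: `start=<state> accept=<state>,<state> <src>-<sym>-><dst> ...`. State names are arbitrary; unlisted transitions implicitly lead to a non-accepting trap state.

Handle the two conditions separately and then intersect. The first has 7 states tracking the last 2 symbols read; the second has 6 states tracking the count of `x`s, saturating at 5. A product state is a pair (one from each), accepting exactly when both do.
          x    y  
>  S0     S1   S2 
   S1     S3   S4 
   S2     S5   S6 
   S3     S7   S8 
   S4     S9  S10 
   S5     S3   S4 
   S6     S5   S6 
   S7    S11  S12 
   S8    S13  S14 
   S9     S7   S8 
   S10    S9  S10 
   S11   S15  S16 
   S12   S17  S18 
   S13   S11  S12 
   S14   S13  S14 
   S15   S15  S19 
   S16   S20  S21 
 * S17   S15  S16 
   S18   S17  S18 
   S19   S20  S22 
   S20   S15  S19 
 * S21   S20  S21 
   S22   S20  S22 
(> = start, * = accepting)

start=S0 accept=S17,S21 S0-x->S1 S0-y->S2 S1-x->S3 S1-y->S4 S2-x->S5 S2-y->S6 S3-x->S7 S3-y->S8 S4-x->S9 S4-y->S10 S5-x->S3 S5-y->S4 S6-x->S5 S6-y->S6 S7-x->S11 S7-y->S12 S8-x->S13 S8-y->S14 S9-x->S7 S9-y->S8 S10-x->S9 S10-y->S10 S11-x->S15 S11-y->S16 S12-x->S17 S12-y->S18 S13-x->S11 S13-y->S12 S14-x->S13 S14-y->S14 S15-x->S15 S15-y->S19 S16-x->S20 S16-y->S21 S17-x->S15 S17-y->S16 S18-x->S17 S18-y->S18 S19-x->S20 S19-y->S22 S20-x->S15 S20-y->S19 S21-x->S20 S21-y->S21 S22-x->S20 S22-y->S22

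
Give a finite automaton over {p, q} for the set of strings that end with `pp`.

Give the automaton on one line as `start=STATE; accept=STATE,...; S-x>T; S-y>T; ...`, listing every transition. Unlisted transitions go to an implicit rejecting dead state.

Let each state record the length of the longest suffix of the input read so far that is also a prefix of `pp`. S1 means the last symbol is `p`; S2 means the last 2 symbols are `pp`. Accept only at S2, where the string currently ends in `pp`.
A 3-state machine:
        p   q  
>  S0   S1  S0 
   S1   S2  S0 
 * S2   S2  S0 
(> = start, * = accepting)

start=S0; accept=S2; S0-p>S1; S0-q>S0; S1-p>S2; S1-q>S0; S2-p>S2; S2-q>S0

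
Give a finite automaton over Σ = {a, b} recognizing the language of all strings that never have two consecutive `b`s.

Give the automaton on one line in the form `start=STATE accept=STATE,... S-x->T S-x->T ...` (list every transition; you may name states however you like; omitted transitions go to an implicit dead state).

Track partial matches of the forbidden pattern `bb`. State S2 is a dead state reached once `bb` has occurred; every other state accepts. S0 means no part of `bb` is currently matched.
A 3-state machine:
        a   b  
>* S0   S0  S1 
 * S1   S0  S2 
   S2   S2  S2 
(> = start, * = accepting)

start=S0 accept=S0,S1 S0-a->S0 S0-b->S1 S1-a->S0 S1-b->S2 S2-a->S2 S2-b->S2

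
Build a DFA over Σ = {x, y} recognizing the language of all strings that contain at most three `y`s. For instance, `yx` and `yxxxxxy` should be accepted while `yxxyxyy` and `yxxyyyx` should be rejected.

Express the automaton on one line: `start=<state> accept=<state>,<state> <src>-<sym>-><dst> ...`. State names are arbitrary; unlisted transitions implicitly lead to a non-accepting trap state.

start=q0 accept=q0,q1,q2,q3 q0-x->q0 q0-y->q1 q1-x->q1 q1-y->q2 q2-x->q2 q2-y->q3 q3-x->q3 q3-y->q4 q4-x->q4 q4-y->q4

Only the number of `y`s matters, and only up to 4. Make a chain q0 → q1 → q2 → q3 → q4 advanced by each `y` (with q4 absorbing); every other symbol self-loops. The accepting set is {q0, q1, q2, q3}.
        x   y  
>* q0   q0  q1 
 * q1   q1  q2 
 * q2   q2  q3 
 * q3   q3  q4 
   q4   q4  q4 
(> = start, * = accepting)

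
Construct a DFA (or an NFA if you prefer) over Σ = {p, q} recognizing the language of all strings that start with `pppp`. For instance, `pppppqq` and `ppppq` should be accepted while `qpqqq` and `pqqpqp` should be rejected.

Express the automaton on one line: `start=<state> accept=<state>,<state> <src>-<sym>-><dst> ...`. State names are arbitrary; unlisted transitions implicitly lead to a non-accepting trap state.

start=A accept=E A-p->B A-q->F B-p->C B-q->F C-p->D C-q->F D-p->E D-q->F E-p->E E-q->E F-p->F F-q->F

Walk along `pppp` while the input agrees: from A take `p` to B, and so on. Any deviation drops to the rejecting sink F. Once E is reached the prefix is confirmed and every continuation is accepted.
With 6 states:
       p  q 
>  A   B  F 
   B   C  F 
   C   D  F 
   D   E  F 
 * E   E  E 
   F   F  F 
(> = start, * = accepting)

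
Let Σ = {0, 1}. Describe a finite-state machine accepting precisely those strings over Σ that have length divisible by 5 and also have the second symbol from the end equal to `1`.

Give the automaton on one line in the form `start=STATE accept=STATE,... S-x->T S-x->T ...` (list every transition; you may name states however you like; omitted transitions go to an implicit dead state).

Build one automaton per condition and run them in lockstep. The first has 5 states tracking the input length modulo 5; the second has 7 states tracking the last 2 symbols read. A product state is a pair (one from each), accepting exactly when both do. Equivalent product states are then merged.
With 7 states:
        0   1  
>  s0   s1  s1 
   s1   s2  s2 
   s2   s3  s3 
   s3   s4  s5 
   s4   s0  s0 
   s5   s6  s6 
 * s6   s1  s1 
(> = start, * = accepting)

start=s0 accept=s6 s0-0->s1 s0-1->s1 s1-0->s2 s1-1->s2 s2-0->s3 s2-1->s3 s3-0->s4 s3-1->s5 s4-0->s0 s4-1->s0 s5-0->s6 s5-1->s6 s6-0->s1 s6-1->s1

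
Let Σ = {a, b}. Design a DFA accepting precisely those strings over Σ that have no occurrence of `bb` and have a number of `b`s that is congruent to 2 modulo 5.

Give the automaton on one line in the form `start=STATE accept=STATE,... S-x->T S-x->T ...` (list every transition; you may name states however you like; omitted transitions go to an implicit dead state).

Handle the two conditions separately and then intersect. One (3 states) tracks partial matches of the forbidden pattern `bb`; the other (5 states) tracks the count of `b`s modulo 5. Each combined state is a pair, one component from each; accept when both components accept. After merging equivalent states the machine shrinks.
          a    b  
>  s0     s0   s1 
   s1     s2   s3 
   s2     s2   s4 
   s3     s3   s3 
 * s4     s5   s3 
 * s5     s5   s6 
   s6     s7   s3 
   s7     s7   s8 
   s8     s9   s3 
   s9     s9  s10 
   s10    s0   s3 
(> = start, * = accepting)

start=s0 accept=s4,s5 s0-a->s0 s0-b->s1 s1-a->s2 s1-b->s3 s2-a->s2 s2-b->s4 s3-a->s3 s3-b->s3 s4-a->s5 s4-b->s3 s5-a->s5 s5-b->s6 s6-a->s7 s6-b->s3 s7-a->s7 s7-b->s8 s8-a->s9 s8-b->s3 s9-a->s9 s9-b->s10 s10-a->s0 s10-b->s3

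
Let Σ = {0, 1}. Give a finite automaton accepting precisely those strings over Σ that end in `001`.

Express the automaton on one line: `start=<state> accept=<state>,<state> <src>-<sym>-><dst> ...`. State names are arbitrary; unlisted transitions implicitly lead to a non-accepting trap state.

Let each state record the length of the longest suffix of the input read so far that is also a prefix of `001`. B means the last symbol is `0`; C means the last 2 symbols are `00`; D means the last 3 symbols are `001`. Accept only at D, where the string currently ends in `001`.
4 states suffice.
       0  1 
>  A   B  A 
   B   C  A 
   C   C  D 
 * D   B  A 
(> = start, * = accepting)

start=A accept=D A-0->B A-1->A B-0->C B-1->A C-0->C C-1->D D-0->B D-1->A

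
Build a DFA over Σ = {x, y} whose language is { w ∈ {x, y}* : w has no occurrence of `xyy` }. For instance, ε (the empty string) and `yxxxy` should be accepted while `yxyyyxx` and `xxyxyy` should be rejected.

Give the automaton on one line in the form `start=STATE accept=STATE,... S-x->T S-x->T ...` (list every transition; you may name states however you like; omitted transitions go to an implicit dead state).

start=q0 accept=q0,q1,q2 q0-x->q1 q0-y->q0 q1-x->q1 q1-y->q2 q2-x->q1 q2-y->q3 q3-x->q3 q3-y->q3

Track partial matches of the forbidden pattern `xyy`. State q3 is a dead state reached once `xyy` has occurred; every other state accepts. q0 means no part of `xyy` is currently matched.
A 4-state machine:
        x   y  
>* q0   q1  q0 
 * q1   q1  q2 
 * q2   q1  q3 
   q3   q3  q3 
(> = start, * = accepting)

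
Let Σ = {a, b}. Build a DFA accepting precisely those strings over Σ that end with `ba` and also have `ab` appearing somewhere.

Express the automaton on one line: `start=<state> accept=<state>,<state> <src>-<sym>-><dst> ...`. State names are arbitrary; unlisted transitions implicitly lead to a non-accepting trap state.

Build one automaton per condition and run them in lockstep. One (3 states) tracks how much of the suffix `ba` has currently been matched; the other (3 states) tracks whether and how much of `ab` has been seen. Each combined state is a pair, one component from each; accept when both components accept. Equivalent product states are then merged.
4 states suffice.
        a   b  
>  q0   q1  q0 
   q1   q1  q2 
   q2   q3  q2 
 * q3   q1  q2 
(> = start, * = accepting)

start=q0 accept=q3 q0-a->q1 q0-b->q0 q1-a->q1 q1-b->q2 q2-a->q3 q2-b->q2 q3-a->q1 q3-b->q2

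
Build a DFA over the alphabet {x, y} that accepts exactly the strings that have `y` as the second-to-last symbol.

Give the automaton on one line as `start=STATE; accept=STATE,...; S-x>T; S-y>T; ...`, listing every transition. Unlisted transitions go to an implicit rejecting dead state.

start=S0; accept=S5,S6; S0-x>S1; S0-y>S2; S1-x>S3; S1-y>S4; S2-x>S5; S2-y>S6; S3-x>S3; S3-y>S4; S4-x>S5; S4-y>S6; S5-x>S3; S5-y>S4; S6-x>S5; S6-y>S6

A DFA must remember the last 2 symbols (since which symbol is second-to-last isn't known until the input ends). Use one state per possible window of the last ≤2 symbols; accept from those whose window starts with `y`.
7 states suffice.
        x   y  
>  S0   S1  S2 
   S1   S3  S4 
   S2   S5  S6 
   S3   S3  S4 
   S4   S5  S6 
 * S5   S3  S4 
 * S6   S5  S6 
(> = start, * = accepting)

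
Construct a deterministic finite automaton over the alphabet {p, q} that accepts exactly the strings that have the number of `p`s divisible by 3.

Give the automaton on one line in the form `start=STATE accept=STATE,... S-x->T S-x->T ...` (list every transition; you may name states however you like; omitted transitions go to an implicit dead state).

start=A accept=A A-p->B A-q->A B-p->C B-q->B C-p->A C-q->C

Keep the running count of `p`s modulo 3: each `p` advances along the cycle A → B → C → A while other symbols loop. Accept at A.
A 3-state machine:
       p  q 
>* A   B  A 
   B   C  B 
   C   A  C 
(> = start, * = accepting)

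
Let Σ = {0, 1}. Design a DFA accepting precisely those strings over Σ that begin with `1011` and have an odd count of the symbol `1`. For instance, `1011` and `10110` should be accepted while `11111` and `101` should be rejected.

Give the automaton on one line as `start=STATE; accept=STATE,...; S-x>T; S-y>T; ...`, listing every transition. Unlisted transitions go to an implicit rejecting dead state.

Build one automaton per condition and run them in lockstep. One (6 states) tracks whether the input so far still matches the prefix `1011`; the other (2 states) tracks the count of `1`s modulo 2. Each combined state is a pair, one component from each; accept when both components accept. Minimizing collapses redundant product states.
With 7 states:
        0   1  
>  q0   q1  q2 
   q1   q1  q1 
   q2   q3  q1 
   q3   q1  q4 
   q4   q1  q5 
 * q5   q5  q6 
   q6   q6  q5 
(> = start, * = accepting)

start=q0; accept=q5; q0-0>q1; q0-1>q2; q1-0>q1; q1-1>q1; q2-0>q3; q2-1>q1; q3-0>q1; q3-1>q4; q4-0>q1; q4-1>q5; q5-0>q5; q5-1>q6; q6-0>q6; q6-1>q5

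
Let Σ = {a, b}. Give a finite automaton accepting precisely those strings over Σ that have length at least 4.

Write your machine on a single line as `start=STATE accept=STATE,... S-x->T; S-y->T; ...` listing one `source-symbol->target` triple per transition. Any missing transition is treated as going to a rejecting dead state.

start=q0; accept=q4,q5; q0-a->q1; q0-b->q1; q1-a->q2; q1-b->q2; q2-a->q3; q2-b->q3; q3-a->q4; q3-b->q4; q4-a->q5; q4-b->q5; q5-a->q5; q5-b->q5

Count input length up to 5: every symbol moves from q0 toward q5, which means 'more than 4' and absorbs. Accept from {q4, q5}.
A 6-state machine:
        a   b  
>  q0   q1  q1 
   q1   q2  q2 
   q2   q3  q3 
   q3   q4  q4 
 * q4   q5  q5 
 * q5   q5  q5 
(> = start, * = accepting)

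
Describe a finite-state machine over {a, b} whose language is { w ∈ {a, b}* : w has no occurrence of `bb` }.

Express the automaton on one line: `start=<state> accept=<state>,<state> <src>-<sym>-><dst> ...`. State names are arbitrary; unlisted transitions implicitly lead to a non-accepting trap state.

start=S0 accept=S0,S1 S0-a->S0 S0-b->S1 S1-a->S0 S1-b->S2 S2-a->S2 S2-b->S2

Track partial matches of the forbidden pattern `bb`. State S2 is a dead state reached once `bb` has occurred; every other state accepts. S0 means no part of `bb` is currently matched.
A 3-state machine:
        a   b  
>* S0   S0  S1 
 * S1   S0  S2 
   S2   S2  S2 
(> = start, * = accepting)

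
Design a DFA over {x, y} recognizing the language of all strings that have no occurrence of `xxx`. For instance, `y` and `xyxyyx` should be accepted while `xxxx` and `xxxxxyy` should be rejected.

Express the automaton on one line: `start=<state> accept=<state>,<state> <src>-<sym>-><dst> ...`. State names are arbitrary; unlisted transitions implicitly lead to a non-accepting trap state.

Track partial matches of the forbidden pattern `xxx`. State s3 is a dead state reached once `xxx` has occurred; every other state accepts. s0 means no part of `xxx` is currently matched.
With 4 states:
        x   y  
>* s0   s1  s0 
 * s1   s2  s0 
 * s2   s3  s0 
   s3   s3  s3 
(> = start, * = accepting)

start=s0 accept=s0,s1,s2 s0-x->s1 s0-y->s0 s1-x->s2 s1-y->s0 s2-x->s3 s2-y->s0 s3-x->s3 s3-y->s3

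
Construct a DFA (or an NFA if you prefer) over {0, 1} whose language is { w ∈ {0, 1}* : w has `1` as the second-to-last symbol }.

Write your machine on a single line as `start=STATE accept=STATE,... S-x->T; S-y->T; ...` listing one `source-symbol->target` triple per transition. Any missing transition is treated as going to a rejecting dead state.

start=s0; accept=s5,s6; s0-0->s1; s0-1->s2; s1-0->s3; s1-1->s4; s2-0->s5; s2-1->s6; s3-0->s3; s3-1->s4; s4-0->s5; s4-1->s6; s5-0->s3; s5-1->s4; s6-0->s5; s6-1->s6

A DFA must remember the last 2 symbols (since which symbol is second-to-last isn't known until the input ends). Use one state per possible window of the last ≤2 symbols; accept from those whose window starts with `1`.
7 states suffice.
        0   1  
>  s0   s1  s2 
   s1   s3  s4 
   s2   s5  s6 
   s3   s3  s4 
   s4   s5  s6 
 * s5   s3  s4 
 * s6   s5  s6 
(> = start, * = accepting)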